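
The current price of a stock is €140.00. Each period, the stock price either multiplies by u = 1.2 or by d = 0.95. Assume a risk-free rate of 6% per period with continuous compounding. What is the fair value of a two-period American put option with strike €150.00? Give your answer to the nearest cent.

Risk-neutral probability p = (e^0.06 − 0.95)/(1.2 − 0.95) = 0.1118/0.2500 = 0.4473
Terminal stock prices: S_uu = 201.6, S_ud = 159.6, S_dd = 126.3
Terminal payoffs (K − S): max(-51.6, 0) = 0, max(-9.6, 0) = 0, max(23.65, 0) = 23.65
Node u (S = 168): continuation = e^(−0.06)·[0.4473·0.0000 + 0.5527·0.0000] = 0.0000; exercise value = 0.0000 ≤ continuation, so V_u = 0.0000
Node d (S = 133): continuation = e^(−0.06)·[0.4473·0.0000 + 0.5527·23.6500] = 12.3091; exercise value = 17.0000 > continuation, so V_d = 17.0000 (exercise)
Node 0 (S = 140): continuation = e^(−0.06)·[0.4473·0.0000 + 0.5527·17.0000] = 8.8480; exercise value = 10.0000 > continuation, so V_0 = 10.0000 (exercise)

€10.00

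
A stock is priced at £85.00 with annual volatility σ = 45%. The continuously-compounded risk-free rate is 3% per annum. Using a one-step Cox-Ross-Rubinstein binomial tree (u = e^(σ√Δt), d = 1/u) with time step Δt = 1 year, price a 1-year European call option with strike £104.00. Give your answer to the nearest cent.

CRR parameters: u = e^(σ√Δt) = e^(0.45·√1) = 1.5683, d = 1/u = 0.6376
Per-period rate: rΔt = 0.03·1 = 0.03, so R = e^0.03 = 1.0305
Risk-neutral probability p = (e^0.03 − 0.6376)/(1.5683 − 0.6376) = 0.3928/0.9307 = 0.4221
Terminal stock prices: S_u = 133.3, S_d = 54.2
Terminal payoffs (S − K): max(29.31, 0) = 29.31, max(-49.8, 0) = 0
Node 0 (S = 85): V_0 = e^(−0.03)·[0.4221·29.3065 + 0.5779·0.0000] = 12.0042

£12.00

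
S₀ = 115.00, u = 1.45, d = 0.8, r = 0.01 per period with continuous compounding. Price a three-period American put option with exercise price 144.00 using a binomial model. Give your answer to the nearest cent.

42.32

Risk-neutral probability p = (e^0.01 − 0.8)/(1.45 − 0.8) = 0.2101/0.6500 = 0.3232
Terminal stock prices: S_uuu = 350.6, S_uud = 193.4, S_udd = 106.7, S_ddd = 58.88
Terminal payoffs (K − S): max(-206.6, 0) = 0, max(-49.43, 0) = 0, max(37.28, 0) = 37.28, max(85.12, 0) = 85.12
Node uu (S = 241.8): continuation = e^(−0.01)·[0.3232·0.0000 + 0.6768·0.0000] = 0.0000; exercise value = 0.0000 ≤ continuation, so V_uu = 0.0000
Node ud (S = 133.4): continuation = e^(−0.01)·[0.3232·0.0000 + 0.6768·37.2800] = 24.9817; exercise value = 10.6000 ≤ continuation, so V_ud = 24.9817
Node dd (S = 73.6): continuation = e^(−0.01)·[0.3232·37.2800 + 0.6768·85.1200] = 68.9672; exercise value = 70.4000 > continuation, so V_dd = 70.4000 (exercise)
Node u (S = 166.8): continuation = e^(−0.01)·[0.3232·0.0000 + 0.6768·24.9817] = 16.7405; exercise value = 0.0000 ≤ continuation, so V_u = 16.7405
Node d (S = 92): continuation = e^(−0.01)·[0.3232·24.9817 + 0.6768·70.4000] = 55.1685; exercise value = 52.0000 ≤ continuation, so V_d = 55.1685
Node 0 (S = 115): continuation = e^(−0.01)·[0.3232·16.7405 + 0.6768·55.1685] = 42.3249; exercise value = 29.0000 ≤ continuation, so V_0 = 42.3249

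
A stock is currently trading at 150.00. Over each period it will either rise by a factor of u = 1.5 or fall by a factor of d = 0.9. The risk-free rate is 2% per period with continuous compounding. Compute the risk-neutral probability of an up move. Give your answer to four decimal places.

p = 0.2003

Risk-neutral probability p = (e^0.02 − 0.9)/(1.5 − 0.9) = 0.1202/0.6000 = 0.2003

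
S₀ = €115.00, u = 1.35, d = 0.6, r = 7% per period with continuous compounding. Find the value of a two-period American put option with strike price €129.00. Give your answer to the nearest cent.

Risk-neutral probability p = (e^0.07 − 0.6)/(1.35 − 0.6) = 0.4725/0.7500 = 0.6300
Terminal stock prices: S_uu = 209.6, S_ud = 93.15, S_dd = 41.4
Terminal payoffs (K − S): max(-80.59, 0) = 0, max(35.85, 0) = 35.85, max(87.6, 0) = 87.6
Node u (S = 155.2): continuation = e^(−0.07)·[0.6300·0.0000 + 0.3700·35.8500] = 12.3674; exercise value = 0.0000 ≤ continuation, so V_u = 12.3674
Node d (S = 69): continuation = e^(−0.07)·[0.6300·35.8500 + 0.3700·87.6000] = 51.2788; exercise value = 60.0000 > continuation, so V_d = 60.0000 (exercise)
Node 0 (S = 115): continuation = e^(−0.07)·[0.6300·12.3674 + 0.3700·60.0000] = 27.9634; exercise value = 14.0000 ≤ continuation, so V_0 = 27.9634

€27.96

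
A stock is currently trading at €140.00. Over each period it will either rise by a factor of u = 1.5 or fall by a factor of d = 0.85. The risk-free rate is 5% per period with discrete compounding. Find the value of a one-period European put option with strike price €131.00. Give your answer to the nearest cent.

Risk-neutral probability p = (1 + 0.05 − 0.85)/(1.5 − 0.85) = 0.2000/0.6500 = 0.3077
Terminal stock prices: S_u = 210, S_d = 119
Terminal payoffs (K − S): max(-79, 0) = 0, max(12, 0) = 12
Node 0 (S = 140): V_0 = 1/1.05·[0.3077·0.0000 + 0.6923·12.0000] = 7.9121

€7.91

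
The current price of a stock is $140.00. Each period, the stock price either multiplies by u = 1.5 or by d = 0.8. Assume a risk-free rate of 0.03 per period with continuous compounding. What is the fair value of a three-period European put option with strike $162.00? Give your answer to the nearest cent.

Risk-neutral probability p = (e^0.03 − 0.8)/(1.5 − 0.8) = 0.2305/0.7000 = 0.3292
Terminal stock prices: S_uuu = 472.5, S_uud = 252, S_udd = 134.4, S_ddd = 71.68
Terminal payoffs (K − S): max(-310.5, 0) = 0, max(-90, 0) = 0, max(27.6, 0) = 27.6, max(90.32, 0) = 90.32
Node uu (S = 315): V_uu = e^(−0.03)·[0.3292·0.0000 + 0.6708·0.0000] = 0.0000
Node ud (S = 168): V_ud = e^(−0.03)·[0.3292·0.0000 + 0.6708·27.6000] = 17.9664
Node dd (S = 89.6): V_dd = e^(−0.03)·[0.3292·27.6000 + 0.6708·90.3200] = 67.6122
Node u (S = 210): V_u = e^(−0.03)·[0.3292·0.0000 + 0.6708·17.9664] = 11.6953
Node d (S = 112): V_d = e^(−0.03)·[0.3292·17.9664 + 0.6708·67.6122] = 49.7525
Node 0 (S = 140): V_0 = e^(−0.03)·[0.3292·11.6953 + 0.6708·49.7525] = 36.1232

$36.12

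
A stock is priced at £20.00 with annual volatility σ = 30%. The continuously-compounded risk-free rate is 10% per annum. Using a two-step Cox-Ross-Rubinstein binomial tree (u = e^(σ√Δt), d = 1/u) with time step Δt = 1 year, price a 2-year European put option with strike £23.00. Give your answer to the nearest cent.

CRR parameters: u = e^(σ√Δt) = e^(0.3·√1) = 1.3499, d = 1/u = 0.7408
Per-period rate: rΔt = 0.1·1 = 0.1, so R = e^0.1 = 1.1052
Risk-neutral probability p = (e^0.1 − 0.7408)/(1.3499 − 0.7408) = 0.3644/0.6090 = 0.5982
Terminal stock prices: S_uu = 36.44, S_ud = 20, S_dd = 10.98
Terminal payoffs (K − S): max(-13.44, 0) = 0, max(3, 0) = 3, max(12.02, 0) = 12.02
Node u (S = 27): V_u = e^(−0.1)·[0.5982·0.0000 + 0.4018·3.0000] = 1.0906
Node d (S = 14.82): V_d = e^(−0.1)·[0.5982·3.0000 + 0.4018·12.0238] = 5.9949
Node 0 (S = 20): V_0 = e^(−0.1)·[0.5982·1.0906 + 0.4018·5.9949] = 2.7697

£2.77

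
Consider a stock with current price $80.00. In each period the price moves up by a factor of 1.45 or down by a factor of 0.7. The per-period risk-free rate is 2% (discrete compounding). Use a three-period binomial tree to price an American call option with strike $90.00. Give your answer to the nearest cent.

$19.45

Risk-neutral probability p = (1 + 0.02 − 0.7)/(1.45 − 0.7) = 0.3200/0.7500 = 0.4267
Terminal stock prices: S_uuu = 243.9, S_uud = 117.7, S_udd = 56.84, S_ddd = 27.44
Terminal payoffs (S − K): max(153.9, 0) = 153.9, max(27.74, 0) = 27.74, max(-33.16, 0) = 0, max(-62.56, 0) = 0
Node uu (S = 168.2): continuation = 1/1.02·[0.4267·153.8900 + 0.5733·27.7400] = 79.9647; exercise value = 78.2000 ≤ continuation, so V_uu = 79.9647
Node ud (S = 81.2): continuation = 1/1.02·[0.4267·27.7400 + 0.5733·0.0000] = 11.6037; exercise value = 0.0000 ≤ continuation, so V_ud = 11.6037
Node dd (S = 39.2): continuation = 1/1.02·[0.4267·0.0000 + 0.5733·0.0000] = 0.0000; exercise value = 0.0000 ≤ continuation, so V_dd = 0.0000
Node u (S = 116): continuation = 1/1.02·[0.4267·79.9647 + 0.5733·11.6037] = 39.9716; exercise value = 26.0000 ≤ continuation, so V_u = 39.9716
Node d (S = 56): continuation = 1/1.02·[0.4267·11.6037 + 0.5733·0.0000] = 4.8538; exercise value = 0.0000 ≤ continuation, so V_d = 4.8538
Node 0 (S = 80): continuation = 1/1.02·[0.4267·39.9716 + 0.5733·4.8538] = 19.4484; exercise value = 0.0000 ≤ continuation, so V_0 = 19.4484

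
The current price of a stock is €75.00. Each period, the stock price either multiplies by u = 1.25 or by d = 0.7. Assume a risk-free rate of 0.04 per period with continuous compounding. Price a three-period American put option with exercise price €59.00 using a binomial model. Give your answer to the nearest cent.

Risk-neutral probability p = (e^0.04 − 0.7)/(1.25 − 0.7) = 0.3408/0.5500 = 0.6197
Terminal stock prices: S_uuu = 146.5, S_uud = 82.03, S_udd = 45.94, S_ddd = 25.72
Terminal payoffs (K − S): max(-87.48, 0) = 0, max(-23.03, 0) = 0, max(13.06, 0) = 13.06, max(33.28, 0) = 33.28
Node uu (S = 117.2): continuation = e^(−0.04)·[0.6197·0.0000 + 0.3803·0.0000] = 0.0000; exercise value = 0.0000 ≤ continuation, so V_uu = 0.0000
Node ud (S = 65.62): continuation = e^(−0.04)·[0.6197·0.0000 + 0.3803·13.0625] = 4.7734; exercise value = 0.0000 ≤ continuation, so V_ud = 4.7734
Node dd (S = 36.75): continuation = e^(−0.04)·[0.6197·13.0625 + 0.3803·33.2750] = 19.9366; exercise value = 22.2500 > continuation, so V_dd = 22.2500 (exercise)
Node u (S = 93.75): continuation = e^(−0.04)·[0.6197·0.0000 + 0.3803·4.7734] = 1.7444; exercise value = 0.0000 ≤ continuation, so V_u = 1.7444
Node d (S = 52.5): continuation = e^(−0.04)·[0.6197·4.7734 + 0.3803·22.2500] = 10.9727; exercise value = 6.5000 ≤ continuation, so V_d = 10.9727
Node 0 (S = 75): continuation = e^(−0.04)·[0.6197·1.7444 + 0.3803·10.9727] = 5.0483; exercise value = 0.0000 ≤ continuation, so V_0 = 5.0483

€5.05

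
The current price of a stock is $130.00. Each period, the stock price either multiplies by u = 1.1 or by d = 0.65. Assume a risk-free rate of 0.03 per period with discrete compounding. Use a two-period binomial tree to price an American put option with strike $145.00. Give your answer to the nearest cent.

$15.58

Risk-neutral probability p = (1 + 0.03 − 0.65)/(1.1 − 0.65) = 0.3800/0.4500 = 0.8444
Terminal stock prices: S_uu = 157.3, S_ud = 92.95, S_dd = 54.93
Terminal payoffs (K − S): max(-12.3, 0) = 0, max(52.05, 0) = 52.05, max(90.07, 0) = 90.07
Node u (S = 143): continuation = 1/1.03·[0.8444·0.0000 + 0.1556·52.0500] = 7.8608; exercise value = 2.0000 ≤ continuation, so V_u = 7.8608
Node d (S = 84.5): continuation = 1/1.03·[0.8444·52.0500 + 0.1556·90.0750] = 56.2767; exercise value = 60.5000 > continuation, so V_d = 60.5000 (exercise)
Node 0 (S = 130): continuation = 1/1.03·[0.8444·7.8608 + 0.1556·60.5000] = 15.5817; exercise value = 15.0000 ≤ continuation, so V_0 = 15.5817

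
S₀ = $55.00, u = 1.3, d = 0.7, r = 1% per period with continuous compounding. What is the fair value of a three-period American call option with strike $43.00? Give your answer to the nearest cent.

Risk-neutral probability p = (e^0.01 − 0.7)/(1.3 − 0.7) = 0.3101/0.6000 = 0.5168
Terminal stock prices: S_uuu = 120.8, S_uud = 65.06, S_udd = 35.03, S_ddd = 18.86
Terminal payoffs (S − K): max(77.84, 0) = 77.84, max(22.06, 0) = 22.06, max(-7.965, 0) = 0, max(-24.14, 0) = 0
Node uu (S = 92.95): continuation = e^(−0.01)·[0.5168·77.8350 + 0.4832·22.0650] = 50.3779; exercise value = 49.9500 ≤ continuation, so V_uu = 50.3779
Node ud (S = 50.05): continuation = e^(−0.01)·[0.5168·22.0650 + 0.4832·0.0000] = 11.2886; exercise value = 7.0500 ≤ continuation, so V_ud = 11.2886
Node dd (S = 26.95): continuation = e^(−0.01)·[0.5168·0.0000 + 0.4832·0.0000] = 0.0000; exercise value = 0.0000 ≤ continuation, so V_dd = 0.0000
Node u (S = 71.5): continuation = e^(−0.01)·[0.5168·50.3779 + 0.4832·11.2886] = 31.1747; exercise value = 28.5000 ≤ continuation, so V_u = 31.1747
Node d (S = 38.5): continuation = e^(−0.01)·[0.5168·11.2886 + 0.4832·0.0000] = 5.7754; exercise value = 0.0000 ≤ continuation, so V_d = 5.7754
Node 0 (S = 55): continuation = e^(−0.01)·[0.5168·31.1747 + 0.4832·5.7754] = 18.7124; exercise value = 12.0000 ≤ continuation, so V_0 = 18.7124

$18.71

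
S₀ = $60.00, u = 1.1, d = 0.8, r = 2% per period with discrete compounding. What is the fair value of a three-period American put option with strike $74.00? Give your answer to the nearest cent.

$14.00

Risk-neutral probability p = (1 + 0.02 − 0.8)/(1.1 − 0.8) = 0.2200/0.3000 = 0.7333
Terminal stock prices: S_uuu = 79.86, S_uud = 58.08, S_udd = 42.24, S_ddd = 30.72
Terminal payoffs (K − S): max(-5.86, 0) = 0, max(15.92, 0) = 15.92, max(31.76, 0) = 31.76, max(43.28, 0) = 43.28
Node uu (S = 72.6): continuation = 1/1.02·[0.7333·0.0000 + 0.2667·15.9200] = 4.1621; exercise value = 1.4000 ≤ continuation, so V_uu = 4.1621
Node ud (S = 52.8): continuation = 1/1.02·[0.7333·15.9200 + 0.2667·31.7600] = 19.7490; exercise value = 21.2000 > continuation, so V_ud = 21.2000 (exercise)
Node dd (S = 38.4): continuation = 1/1.02·[0.7333·31.7600 + 0.2667·43.2800] = 34.1490; exercise value = 35.6000 > continuation, so V_dd = 35.6000 (exercise)
Node u (S = 66): continuation = 1/1.02·[0.7333·4.1621 + 0.2667·21.2000] = 8.5348; exercise value = 8.0000 ≤ continuation, so V_u = 8.5348
Node d (S = 48): continuation = 1/1.02·[0.7333·21.2000 + 0.2667·35.6000] = 24.5490; exercise value = 26.0000 > continuation, so V_d = 26.0000 (exercise)
Node 0 (S = 60): continuation = 1/1.02·[0.7333·8.5348 + 0.2667·26.0000] = 12.9335; exercise value = 14.0000 > continuation, so V_0 = 14.0000 (exercise)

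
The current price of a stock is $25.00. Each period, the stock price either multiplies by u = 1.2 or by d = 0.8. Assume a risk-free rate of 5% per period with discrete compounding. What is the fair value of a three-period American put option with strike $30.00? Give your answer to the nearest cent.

Risk-neutral probability p = (1 + 0.05 − 0.8)/(1.2 − 0.8) = 0.2500/0.4000 = 0.6250
Terminal stock prices: S_uuu = 43.2, S_uud = 28.8, S_udd = 19.2, S_ddd = 12.8
Terminal payoffs (K − S): max(-13.2, 0) = 0, max(1.2, 0) = 1.2, max(10.8, 0) = 10.8, max(17.2, 0) = 17.2
Node uu (S = 36): continuation = 1/1.05·[0.6250·0.0000 + 0.3750·1.2000] = 0.4286; exercise value = 0.0000 ≤ continuation, so V_uu = 0.4286
Node ud (S = 24): continuation = 1/1.05·[0.6250·1.2000 + 0.3750·10.8000] = 4.5714; exercise value = 6.0000 > continuation, so V_ud = 6.0000 (exercise)
Node dd (S = 16): continuation = 1/1.05·[0.6250·10.8000 + 0.3750·17.2000] = 12.5714; exercise value = 14.0000 > continuation, so V_dd = 14.0000 (exercise)
Node u (S = 30): continuation = 1/1.05·[0.6250·0.4286 + 0.3750·6.0000] = 2.3980; exercise value = 0.0000 ≤ continuation, so V_u = 2.3980
Node d (S = 20): continuation = 1/1.05·[0.6250·6.0000 + 0.3750·14.0000] = 8.5714; exercise value = 10.0000 > continuation, so V_d = 10.0000 (exercise)
Node 0 (S = 25): continuation = 1/1.05·[0.6250·2.3980 + 0.3750·10.0000] = 4.9988; exercise value = 5.0000 > continuation, so V_0 = 5.0000 (exercise)

$5.00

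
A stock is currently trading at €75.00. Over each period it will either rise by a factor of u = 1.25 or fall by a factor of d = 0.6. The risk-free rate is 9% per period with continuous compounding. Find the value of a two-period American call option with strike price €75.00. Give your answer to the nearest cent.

Risk-neutral probability p = (e^0.09 − 0.6)/(1.25 − 0.6) = 0.4942/0.6500 = 0.7603
Terminal stock prices: S_uu = 117.2, S_ud = 56.25, S_dd = 27
Terminal payoffs (S − K): max(42.19, 0) = 42.19, max(-18.75, 0) = 0, max(-48, 0) = 0
Node u (S = 93.75): continuation = e^(−0.09)·[0.7603·42.1875 + 0.2397·0.0000] = 29.3133; exercise value = 18.7500 ≤ continuation, so V_u = 29.3133
Node d (S = 45): continuation = e^(−0.09)·[0.7603·0.0000 + 0.2397·0.0000] = 0.0000; exercise value = 0.0000 ≤ continuation, so V_d = 0.0000
Node 0 (S = 75): continuation = e^(−0.09)·[0.7603·29.3133 + 0.2397·0.0000] = 20.3678; exercise value = 0.0000 ≤ continuation, so V_0 = 20.3678

€20.37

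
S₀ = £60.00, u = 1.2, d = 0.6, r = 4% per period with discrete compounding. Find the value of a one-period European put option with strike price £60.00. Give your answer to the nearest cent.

Risk-neutral probability p = (1 + 0.04 − 0.6)/(1.2 − 0.6) = 0.4400/0.6000 = 0.7333
Terminal stock prices: S_u = 72, S_d = 36
Terminal payoffs (K − S): max(-12, 0) = 0, max(24, 0) = 24
Node 0 (S = 60): V_0 = 1/1.04·[0.7333·0.0000 + 0.2667·24.0000] = 6.1538

£6.15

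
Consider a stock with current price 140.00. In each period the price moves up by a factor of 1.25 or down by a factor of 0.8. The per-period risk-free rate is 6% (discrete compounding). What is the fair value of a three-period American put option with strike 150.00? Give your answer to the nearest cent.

18.42

Risk-neutral probability p = (1 + 0.06 − 0.8)/(1.25 − 0.8) = 0.2600/0.4500 = 0.5778
Terminal stock prices: S_uuu = 273.4, S_uud = 175, S_udd = 112, S_ddd = 71.68
Terminal payoffs (K − S): max(-123.4, 0) = 0, max(-25, 0) = 0, max(38, 0) = 38, max(78.32, 0) = 78.32
Node uu (S = 218.8): continuation = 1/1.06·[0.5778·0.0000 + 0.4222·0.0000] = 0.0000; exercise value = 0.0000 ≤ continuation, so V_uu = 0.0000
Node ud (S = 140): continuation = 1/1.06·[0.5778·0.0000 + 0.4222·38.0000] = 15.1363; exercise value = 10.0000 ≤ continuation, so V_ud = 15.1363
Node dd (S = 89.6): continuation = 1/1.06·[0.5778·38.0000 + 0.4222·78.3200] = 51.9094; exercise value = 60.4000 > continuation, so V_dd = 60.4000 (exercise)
Node u (S = 175): continuation = 1/1.06·[0.5778·0.0000 + 0.4222·15.1363] = 6.0291; exercise value = 0.0000 ≤ continuation, so V_u = 6.0291
Node d (S = 112): continuation = 1/1.06·[0.5778·15.1363 + 0.4222·60.4000] = 32.3091; exercise value = 38.0000 > continuation, so V_d = 38.0000 (exercise)
Node 0 (S = 140): continuation = 1/1.06·[0.5778·6.0291 + 0.4222·38.0000] = 18.4226; exercise value = 10.0000 ≤ continuation, so V_0 = 18.4226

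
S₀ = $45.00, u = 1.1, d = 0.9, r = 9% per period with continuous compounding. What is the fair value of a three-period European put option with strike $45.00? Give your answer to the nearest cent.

$0.01

Risk-neutral probability p = (e^0.09 − 0.9)/(1.1 − 0.9) = 0.1942/0.2000 = 0.9709
Terminal stock prices: S_uuu = 59.9, S_uud = 49.01, S_udd = 40.1, S_ddd = 32.81
Terminal payoffs (K − S): max(-14.9, 0) = 0, max(-4.005, 0) = 0, max(4.905, 0) = 4.905, max(12.19, 0) = 12.19
Node uu (S = 54.45): V_uu = e^(−0.09)·[0.9709·0.0000 + 0.0291·0.0000] = 0.0000
Node ud (S = 44.55): V_ud = e^(−0.09)·[0.9709·0.0000 + 0.0291·4.9050] = 0.1306
Node dd (S = 36.45): V_dd = e^(−0.09)·[0.9709·4.9050 + 0.0291·12.1950] = 4.6769
Node u (S = 49.5): V_u = e^(−0.09)·[0.9709·0.0000 + 0.0291·0.1306] = 0.0035
Node d (S = 40.5): V_d = e^(−0.09)·[0.9709·0.1306 + 0.0291·4.6769] = 0.2404
Node 0 (S = 45): V_0 = e^(−0.09)·[0.9709·0.0035 + 0.0291·0.2404] = 0.0095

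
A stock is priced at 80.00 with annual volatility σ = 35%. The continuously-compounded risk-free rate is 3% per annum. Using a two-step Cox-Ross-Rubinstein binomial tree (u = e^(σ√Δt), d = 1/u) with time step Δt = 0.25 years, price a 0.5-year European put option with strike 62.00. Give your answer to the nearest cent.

CRR parameters: u = e^(σ√Δt) = e^(0.35·√0.25) = 1.1912, d = 1/u = 0.8395
Per-period rate: rΔt = 0.03·0.25 = 0.0075, so R = e^0.0075 = 1.0075
Risk-neutral probability p = (e^0.0075 − 0.8395)/(1.1912 − 0.8395) = 0.1681/0.3518 = 0.4778
Terminal stock prices: S_uu = 113.5, S_ud = 80, S_dd = 56.38
Terminal payoffs (K − S): max(-51.53, 0) = 0, max(-18, 0) = 0, max(5.625, 0) = 5.625
Node u (S = 95.3): V_u = e^(−0.0075)·[0.4778·0.0000 + 0.5222·0.0000] = 0.0000
Node d (S = 67.16): V_d = e^(−0.0075)·[0.4778·0.0000 + 0.5222·5.6250] = 2.9156
Node 0 (S = 80): V_0 = e^(−0.0075)·[0.4778·0.0000 + 0.5222·2.9156] = 1.5113

1.51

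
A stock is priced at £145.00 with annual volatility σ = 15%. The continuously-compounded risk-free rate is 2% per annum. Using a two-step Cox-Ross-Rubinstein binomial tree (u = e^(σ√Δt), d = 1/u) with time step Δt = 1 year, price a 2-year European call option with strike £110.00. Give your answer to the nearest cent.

£39.86

CRR parameters: u = e^(σ√Δt) = e^(0.15·√1) = 1.1618, d = 1/u = 0.8607
Per-period rate: rΔt = 0.02·1 = 0.02, so R = e^0.02 = 1.0202
Risk-neutral probability p = (e^0.02 − 0.8607)/(1.1618 − 0.8607) = 0.1595/0.3011 = 0.5297
Terminal stock prices: S_uu = 195.7, S_ud = 145, S_dd = 107.4
Terminal payoffs (S − K): max(85.73, 0) = 85.73, max(35, 0) = 35, max(-2.581, 0) = 0
Node u (S = 168.5): V_u = e^(−0.02)·[0.5297·85.7295 + 0.4703·35.0000] = 60.6441
Node d (S = 124.8): V_d = e^(−0.02)·[0.5297·35.0000 + 0.4703·0.0000] = 18.1709
Node 0 (S = 145): V_0 = e^(−0.02)·[0.5297·60.6441 + 0.4703·18.1709] = 39.8618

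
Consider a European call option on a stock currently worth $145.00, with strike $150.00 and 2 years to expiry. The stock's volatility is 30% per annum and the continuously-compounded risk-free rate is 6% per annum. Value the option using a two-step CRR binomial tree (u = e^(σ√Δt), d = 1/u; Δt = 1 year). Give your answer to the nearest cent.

$28.14

CRR parameters: u = e^(σ√Δt) = e^(0.3·√1) = 1.3499, d = 1/u = 0.7408
Per-period rate: rΔt = 0.06·1 = 0.06, so R = e^0.06 = 1.0618
Risk-neutral probability p = (e^0.06 − 0.7408)/(1.3499 − 0.7408) = 0.3210/0.6090 = 0.5271
Terminal stock prices: S_uu = 264.2, S_ud = 145, S_dd = 79.58
Terminal payoffs (S − K): max(114.2, 0) = 114.2, max(-5, 0) = 0, max(-70.42, 0) = 0
Node u (S = 195.7): V_u = e^(−0.06)·[0.5271·114.2072 + 0.4729·0.0000] = 56.6917
Node d (S = 107.4): V_d = e^(−0.06)·[0.5271·0.0000 + 0.4729·0.0000] = 0.0000
Node 0 (S = 145): V_0 = e^(−0.06)·[0.5271·56.6917 + 0.4729·0.0000] = 28.1414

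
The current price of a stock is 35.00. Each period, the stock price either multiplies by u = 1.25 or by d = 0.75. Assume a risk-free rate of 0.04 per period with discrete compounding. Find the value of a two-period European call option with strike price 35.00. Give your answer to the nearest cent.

Risk-neutral probability p = (1 + 0.04 − 0.75)/(1.25 − 0.75) = 0.2900/0.5000 = 0.5800
Terminal stock prices: S_uu = 54.69, S_ud = 32.81, S_dd = 19.69
Terminal payoffs (S − K): max(19.69, 0) = 19.69, max(-2.188, 0) = 0, max(-15.31, 0) = 0
Node u (S = 43.75): V_u = 1/1.04·[0.5800·19.6875 + 0.4200·0.0000] = 10.9796
Node d (S = 26.25): V_d = 1/1.04·[0.5800·0.0000 + 0.4200·0.0000] = 0.0000
Node 0 (S = 35): V_0 = 1/1.04·[0.5800·10.9796 + 0.4200·0.0000] = 6.1232

6.12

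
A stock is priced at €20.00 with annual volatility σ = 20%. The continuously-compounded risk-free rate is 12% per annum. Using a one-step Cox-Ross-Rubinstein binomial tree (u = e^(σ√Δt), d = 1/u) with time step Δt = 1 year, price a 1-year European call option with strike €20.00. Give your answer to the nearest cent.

€3.01

CRR parameters: u = e^(σ√Δt) = e^(0.2·√1) = 1.2214, d = 1/u = 0.8187
Per-period rate: rΔt = 0.12·1 = 0.12, so R = e^0.12 = 1.1275
Risk-neutral probability p = (e^0.12 − 0.8187)/(1.2214 − 0.8187) = 0.3088/0.4027 = 0.7668
Terminal stock prices: S_u = 24.43, S_d = 16.37
Terminal payoffs (S − K): max(4.428, 0) = 4.428, max(-3.625, 0) = 0
Node 0 (S = 20): V_0 = e^(−0.12)·[0.7668·4.4281 + 0.2332·0.0000] = 3.0115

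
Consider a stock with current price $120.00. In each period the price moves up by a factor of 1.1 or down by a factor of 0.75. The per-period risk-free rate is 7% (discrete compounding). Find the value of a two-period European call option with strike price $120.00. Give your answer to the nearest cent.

Risk-neutral probability p = (1 + 0.07 − 0.75)/(1.1 − 0.75) = 0.3200/0.3500 = 0.9143
Terminal stock prices: S_uu = 145.2, S_ud = 99, S_dd = 67.5
Terminal payoffs (S − K): max(25.2, 0) = 25.2, max(-21, 0) = 0, max(-52.5, 0) = 0
Node u (S = 132): V_u = 1/1.07·[0.9143·25.2000 + 0.0857·0.0000] = 21.5327
Node d (S = 90): V_d = 1/1.07·[0.9143·0.0000 + 0.0857·0.0000] = 0.0000
Node 0 (S = 120): V_0 = 1/1.07·[0.9143·21.5327 + 0.0857·0.0000] = 18.3991

$18.40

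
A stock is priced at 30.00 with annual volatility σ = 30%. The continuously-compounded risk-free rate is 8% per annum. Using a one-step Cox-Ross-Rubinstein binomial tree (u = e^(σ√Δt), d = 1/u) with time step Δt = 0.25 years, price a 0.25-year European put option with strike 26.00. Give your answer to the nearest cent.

CRR parameters: u = e^(σ√Δt) = e^(0.3·√0.25) = 1.1618, d = 1/u = 0.8607
Per-period rate: rΔt = 0.08·0.25 = 0.02, so R = e^0.02 = 1.0202
Risk-neutral probability p = (e^0.02 − 0.8607)/(1.1618 − 0.8607) = 0.1595/0.3011 = 0.5297
Terminal stock prices: S_u = 34.86, S_d = 25.82
Terminal payoffs (K − S): max(-8.855, 0) = 0, max(0.1788, 0) = 0.1788
Node 0 (S = 30): V_0 = e^(−0.02)·[0.5297·0.0000 + 0.4703·0.1788] = 0.0824

0.08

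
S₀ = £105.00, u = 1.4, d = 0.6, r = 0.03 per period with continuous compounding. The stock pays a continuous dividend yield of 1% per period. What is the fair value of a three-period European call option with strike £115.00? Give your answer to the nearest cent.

£25.97

Per-period risk-free factor R = e^0.03 = 1.0305; dividend-adjusted growth = e^(0.03−0.01) = 1.0202.
Risk-neutral probability p = (1.0202 − 0.6)/(1.4 − 0.6) = 0.4202/0.8000 = 0.5253
Terminal stock prices: S_uuu = 288.1, S_uud = 123.5, S_udd = 52.92, S_ddd = 22.68
Terminal payoffs (S − K): max(173.1, 0) = 173.1, max(8.48, 0) = 8.48, max(-62.08, 0) = 0, max(-92.32, 0) = 0
Node uu (S = 205.8): V_uu = e^(−0.03)·[0.5253·173.1200 + 0.4747·8.4800] = 92.1510
Node ud (S = 88.2): V_ud = e^(−0.03)·[0.5253·8.4800 + 0.4747·0.0000] = 4.3225
Node dd (S = 37.8): V_dd = e^(−0.03)·[0.5253·0.0000 + 0.4747·0.0000] = 0.0000
Node u (S = 147): V_u = e^(−0.03)·[0.5253·92.1510 + 0.4747·4.3225] = 48.9634
Node d (S = 63): V_d = e^(−0.03)·[0.5253·4.3225 + 0.4747·0.0000] = 2.2033
Node 0 (S = 105): V_0 = e^(−0.03)·[0.5253·48.9634 + 0.4747·2.2033] = 25.9731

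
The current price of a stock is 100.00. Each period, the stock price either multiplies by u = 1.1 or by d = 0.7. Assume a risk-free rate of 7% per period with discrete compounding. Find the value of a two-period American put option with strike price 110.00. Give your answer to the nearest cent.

10.00

Risk-neutral probability p = (1 + 0.07 − 0.7)/(1.1 − 0.7) = 0.3700/0.4000 = 0.9250
Terminal stock prices: S_uu = 121, S_ud = 77, S_dd = 49
Terminal payoffs (K − S): max(-11, 0) = 0, max(33, 0) = 33, max(61, 0) = 61
Node u (S = 110): continuation = 1/1.07·[0.9250·0.0000 + 0.0750·33.0000] = 2.3131; exercise value = 0.0000 ≤ continuation, so V_u = 2.3131
Node d (S = 70): continuation = 1/1.07·[0.9250·33.0000 + 0.0750·61.0000] = 32.8037; exercise value = 40.0000 > continuation, so V_d = 40.0000 (exercise)
Node 0 (S = 100): continuation = 1/1.07·[0.9250·2.3131 + 0.0750·40.0000] = 4.8034; exercise value = 10.0000 > continuation, so V_0 = 10.0000 (exercise)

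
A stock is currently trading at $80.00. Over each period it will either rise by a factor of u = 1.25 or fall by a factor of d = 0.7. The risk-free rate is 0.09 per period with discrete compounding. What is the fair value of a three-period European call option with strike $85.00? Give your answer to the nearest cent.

$20.46

Risk-neutral probability p = (1 + 0.09 − 0.7)/(1.25 − 0.7) = 0.3900/0.5500 = 0.7091
Terminal stock prices: S_uuu = 156.2, S_uud = 87.5, S_udd = 49, S_ddd = 27.44
Terminal payoffs (S − K): max(71.25, 0) = 71.25, max(2.5, 0) = 2.5, max(-36, 0) = 0, max(-57.56, 0) = 0
Node uu (S = 125): V_uu = 1/1.09·[0.7091·71.2500 + 0.2909·2.5000] = 47.0183
Node ud (S = 70): V_ud = 1/1.09·[0.7091·2.5000 + 0.2909·0.0000] = 1.6264
Node dd (S = 39.2): V_dd = 1/1.09·[0.7091·0.0000 + 0.2909·0.0000] = 0.0000
Node u (S = 100): V_u = 1/1.09·[0.7091·47.0183 + 0.2909·1.6264] = 31.0215
Node d (S = 56): V_d = 1/1.09·[0.7091·1.6264 + 0.2909·0.0000] = 1.0580
Node 0 (S = 80): V_0 = 1/1.09·[0.7091·31.0215 + 0.2909·1.0580] = 20.4631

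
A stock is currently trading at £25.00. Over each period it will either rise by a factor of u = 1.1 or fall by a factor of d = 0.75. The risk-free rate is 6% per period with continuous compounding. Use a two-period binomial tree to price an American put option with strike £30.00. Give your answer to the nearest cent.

Risk-neutral probability p = (e^0.06 − 0.75)/(1.1 − 0.75) = 0.3118/0.3500 = 0.8910
Terminal stock prices: S_uu = 30.25, S_ud = 20.63, S_dd = 14.06
Terminal payoffs (K − S): max(-0.25, 0) = 0, max(9.375, 0) = 9.375, max(15.94, 0) = 15.94
Node u (S = 27.5): continuation = e^(−0.06)·[0.8910·0.0000 + 0.1090·9.3750] = 0.9627; exercise value = 2.5000 > continuation, so V_u = 2.5000 (exercise)
Node d (S = 18.75): continuation = e^(−0.06)·[0.8910·9.3750 + 0.1090·15.9375] = 9.5029; exercise value = 11.2500 > continuation, so V_d = 11.2500 (exercise)
Node 0 (S = 25): continuation = e^(−0.06)·[0.8910·2.5000 + 0.1090·11.2500] = 3.2529; exercise value = 5.0000 > continuation, so V_0 = 5.0000 (exercise)

£5.00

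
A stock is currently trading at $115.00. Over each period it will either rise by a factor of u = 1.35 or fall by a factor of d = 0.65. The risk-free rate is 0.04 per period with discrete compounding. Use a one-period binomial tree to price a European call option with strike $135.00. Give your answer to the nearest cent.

Risk-neutral probability p = (1 + 0.04 − 0.65)/(1.35 − 0.65) = 0.3900/0.7000 = 0.5571
Terminal stock prices: S_u = 155.2, S_d = 74.75
Terminal payoffs (S − K): max(20.25, 0) = 20.25, max(-60.25, 0) = 0
Node 0 (S = 115): V_0 = 1/1.04·[0.5571·20.2500 + 0.4429·0.0000] = 10.8482

$10.85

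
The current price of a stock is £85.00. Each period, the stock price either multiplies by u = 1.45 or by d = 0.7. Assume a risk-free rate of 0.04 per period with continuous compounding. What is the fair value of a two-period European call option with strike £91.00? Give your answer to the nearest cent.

Risk-neutral probability p = (e^0.04 − 0.7)/(1.45 − 0.7) = 0.3408/0.7500 = 0.4544
Terminal stock prices: S_uu = 178.7, S_ud = 86.27, S_dd = 41.65
Terminal payoffs (S − K): max(87.71, 0) = 87.71, max(-4.725, 0) = 0, max(-49.35, 0) = 0
Node u (S = 123.2): V_u = e^(−0.04)·[0.4544·87.7125 + 0.5456·0.0000] = 38.2950
Node d (S = 59.5): V_d = e^(−0.04)·[0.4544·0.0000 + 0.5456·0.0000] = 0.0000
Node 0 (S = 85): V_0 = e^(−0.04)·[0.4544·38.2950 + 0.5456·0.0000] = 16.7195

£16.72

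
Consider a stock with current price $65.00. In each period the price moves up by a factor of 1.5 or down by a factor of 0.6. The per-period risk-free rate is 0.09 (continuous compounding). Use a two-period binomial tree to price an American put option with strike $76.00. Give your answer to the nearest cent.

Risk-neutral probability p = (e^0.09 − 0.6)/(1.5 − 0.6) = 0.4942/0.9000 = 0.5491
Terminal stock prices: S_uu = 146.2, S_ud = 58.5, S_dd = 23.4
Terminal payoffs (K − S): max(-70.25, 0) = 0, max(17.5, 0) = 17.5, max(52.6, 0) = 52.6
Node u (S = 97.5): continuation = e^(−0.09)·[0.5491·0.0000 + 0.4509·17.5000] = 7.2119; exercise value = 0.0000 ≤ continuation, so V_u = 7.2119
Node d (S = 39): continuation = e^(−0.09)·[0.5491·17.5000 + 0.4509·52.6000] = 30.4588; exercise value = 37.0000 > continuation, so V_d = 37.0000 (exercise)
Node 0 (S = 65): continuation = e^(−0.09)·[0.5491·7.2119 + 0.4509·37.0000] = 18.8671; exercise value = 11.0000 ≤ continuation, so V_0 = 18.8671

$18.87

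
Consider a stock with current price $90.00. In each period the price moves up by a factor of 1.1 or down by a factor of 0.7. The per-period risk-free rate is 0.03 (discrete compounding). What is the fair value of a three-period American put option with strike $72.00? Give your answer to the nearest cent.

Risk-neutral probability p = (1 + 0.03 − 0.7)/(1.1 − 0.7) = 0.3300/0.4000 = 0.8250
Terminal stock prices: S_uuu = 119.8, S_uud = 76.23, S_udd = 48.51, S_ddd = 30.87
Terminal payoffs (K − S): max(-47.79, 0) = 0, max(-4.23, 0) = 0, max(23.49, 0) = 23.49, max(41.13, 0) = 41.13
Node uu (S = 108.9): continuation = 1/1.03·[0.8250·0.0000 + 0.1750·0.0000] = 0.0000; exercise value = 0.0000 ≤ continuation, so V_uu = 0.0000
Node ud (S = 69.3): continuation = 1/1.03·[0.8250·0.0000 + 0.1750·23.4900] = 3.9910; exercise value = 2.7000 ≤ continuation, so V_ud = 3.9910
Node dd (S = 44.1): continuation = 1/1.03·[0.8250·23.4900 + 0.1750·41.1300] = 25.8029; exercise value = 27.9000 > continuation, so V_dd = 27.9000 (exercise)
Node u (S = 99): continuation = 1/1.03·[0.8250·0.0000 + 0.1750·3.9910] = 0.6781; exercise value = 0.0000 ≤ continuation, so V_u = 0.6781
Node d (S = 63): continuation = 1/1.03·[0.8250·3.9910 + 0.1750·27.9000] = 7.9370; exercise value = 9.0000 > continuation, so V_d = 9.0000 (exercise)
Node 0 (S = 90): continuation = 1/1.03·[0.8250·0.6781 + 0.1750·9.0000] = 2.0723; exercise value = 0.0000 ≤ continuation, so V_0 = 2.0723

$2.07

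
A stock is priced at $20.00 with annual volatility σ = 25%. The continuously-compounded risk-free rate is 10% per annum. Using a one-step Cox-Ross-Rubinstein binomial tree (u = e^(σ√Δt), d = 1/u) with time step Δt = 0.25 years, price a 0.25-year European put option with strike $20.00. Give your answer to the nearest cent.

CRR parameters: u = e^(σ√Δt) = e^(0.25·√0.25) = 1.1331, d = 1/u = 0.8825
Per-period rate: rΔt = 0.1·0.25 = 0.025, so R = e^0.025 = 1.0253
Risk-neutral probability p = (e^0.025 − 0.8825)/(1.1331 − 0.8825) = 0.1428/0.2507 = 0.5698
Terminal stock prices: S_u = 22.66, S_d = 17.65
Terminal payoffs (K − S): max(-2.663, 0) = 0, max(2.35, 0) = 2.35
Node 0 (S = 20): V_0 = e^(−0.025)·[0.5698·0.0000 + 0.4302·2.3501] = 0.9861

$0.99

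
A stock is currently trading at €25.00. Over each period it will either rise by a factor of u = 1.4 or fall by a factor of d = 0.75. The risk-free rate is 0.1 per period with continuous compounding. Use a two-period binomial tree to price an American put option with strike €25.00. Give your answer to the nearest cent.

Risk-neutral probability p = (e^0.1 − 0.75)/(1.4 − 0.75) = 0.3552/0.6500 = 0.5464
Terminal stock prices: S_uu = 49, S_ud = 26.25, S_dd = 14.06
Terminal payoffs (K − S): max(-24, 0) = 0, max(-1.25, 0) = 0, max(10.94, 0) = 10.94
Node u (S = 35): continuation = e^(−0.1)·[0.5464·0.0000 + 0.4536·0.0000] = 0.0000; exercise value = 0.0000 ≤ continuation, so V_u = 0.0000
Node d (S = 18.75): continuation = e^(−0.1)·[0.5464·0.0000 + 0.4536·10.9375] = 4.4890; exercise value = 6.2500 > continuation, so V_d = 6.2500 (exercise)
Node 0 (S = 25): continuation = e^(−0.1)·[0.5464·0.0000 + 0.4536·6.2500] = 2.5651; exercise value = 0.0000 ≤ continuation, so V_0 = 2.5651

€2.57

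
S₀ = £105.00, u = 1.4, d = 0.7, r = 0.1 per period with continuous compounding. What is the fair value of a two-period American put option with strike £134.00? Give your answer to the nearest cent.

£29.26

Risk-neutral probability p = (e^0.1 − 0.7)/(1.4 − 0.7) = 0.4052/0.7000 = 0.5788
Terminal stock prices: S_uu = 205.8, S_ud = 102.9, S_dd = 51.45
Terminal payoffs (K − S): max(-71.8, 0) = 0, max(31.1, 0) = 31.1, max(82.55, 0) = 82.55
Node u (S = 147): continuation = e^(−0.1)·[0.5788·0.0000 + 0.4212·31.1000] = 11.8523; exercise value = 0.0000 ≤ continuation, so V_u = 11.8523
Node d (S = 73.5): continuation = e^(−0.1)·[0.5788·31.1000 + 0.4212·82.5500] = 47.7482; exercise value = 60.5000 > continuation, so V_d = 60.5000 (exercise)
Node 0 (S = 105): continuation = e^(−0.1)·[0.5788·11.8523 + 0.4212·60.5000] = 29.2642; exercise value = 29.0000 ≤ continuation, so V_0 = 29.2642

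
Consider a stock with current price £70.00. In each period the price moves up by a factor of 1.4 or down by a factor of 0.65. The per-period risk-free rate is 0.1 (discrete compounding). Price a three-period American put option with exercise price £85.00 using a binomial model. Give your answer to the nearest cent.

£18.59

Risk-neutral probability p = (1 + 0.1 − 0.65)/(1.4 − 0.65) = 0.4500/0.7500 = 0.6000
Terminal stock prices: S_uuu = 192.1, S_uud = 89.18, S_udd = 41.41, S_ddd = 19.22
Terminal payoffs (K − S): max(-107.1, 0) = 0, max(-4.18, 0) = 0, max(43.59, 0) = 43.59, max(65.78, 0) = 65.78
Node uu (S = 137.2): continuation = 1/1.1·[0.6000·0.0000 + 0.4000·0.0000] = 0.0000; exercise value = 0.0000 ≤ continuation, so V_uu = 0.0000
Node ud (S = 63.7): continuation = 1/1.1·[0.6000·0.0000 + 0.4000·43.5950] = 15.8527; exercise value = 21.3000 > continuation, so V_ud = 21.3000 (exercise)
Node dd (S = 29.58): continuation = 1/1.1·[0.6000·43.5950 + 0.4000·65.7763] = 47.6977; exercise value = 55.4250 > continuation, so V_dd = 55.4250 (exercise)
Node u (S = 98): continuation = 1/1.1·[0.6000·0.0000 + 0.4000·21.3000] = 7.7455; exercise value = 0.0000 ≤ continuation, so V_u = 7.7455
Node d (S = 45.5): continuation = 1/1.1·[0.6000·21.3000 + 0.4000·55.4250] = 31.7727; exercise value = 39.5000 > continuation, so V_d = 39.5000 (exercise)
Node 0 (S = 70): continuation = 1/1.1·[0.6000·7.7455 + 0.4000·39.5000] = 18.5884; exercise value = 15.0000 ≤ continuation, so V_0 = 18.5884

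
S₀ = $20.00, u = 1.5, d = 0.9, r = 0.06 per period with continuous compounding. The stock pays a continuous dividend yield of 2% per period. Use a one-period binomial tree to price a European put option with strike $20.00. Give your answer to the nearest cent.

$1.44

Per-period risk-free factor R = e^0.06 = 1.0618; dividend-adjusted growth = e^(0.06−0.02) = 1.0408.
Risk-neutral probability p = (1.0408 − 0.9)/(1.5 − 0.9) = 0.1408/0.6000 = 0.2347
Terminal stock prices: S_u = 30, S_d = 18
Terminal payoffs (K − S): max(-10, 0) = 0, max(2, 0) = 2
Node 0 (S = 20): V_0 = e^(−0.06)·[0.2347·0.0000 + 0.7653·2.0000] = 1.4415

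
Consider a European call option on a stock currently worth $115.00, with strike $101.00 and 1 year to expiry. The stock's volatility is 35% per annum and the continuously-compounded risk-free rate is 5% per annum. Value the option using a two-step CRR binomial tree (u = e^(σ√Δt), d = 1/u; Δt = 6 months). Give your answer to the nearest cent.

$26.60

CRR parameters: u = e^(σ√Δt) = e^(0.35·√0.5) = 1.2808, d = 1/u = 0.7808
Per-period rate: rΔt = 0.05·0.5 = 0.025, so R = e^0.025 = 1.0253
Risk-neutral probability p = (e^0.025 − 0.7808)/(1.2808 − 0.7808) = 0.2446/0.5000 = 0.4891
Terminal stock prices: S_uu = 188.7, S_ud = 115, S_dd = 70.1
Terminal payoffs (S − K): max(87.65, 0) = 87.65, max(14, 0) = 14, max(-30.9, 0) = 0
Node u (S = 147.3): V_u = e^(−0.025)·[0.4891·87.6525 + 0.5109·14.0000] = 48.7861
Node d (S = 89.79): V_d = e^(−0.025)·[0.4891·14.0000 + 0.5109·0.0000] = 6.6779
Node 0 (S = 115): V_0 = e^(−0.025)·[0.4891·48.7861 + 0.5109·6.6779] = 26.5983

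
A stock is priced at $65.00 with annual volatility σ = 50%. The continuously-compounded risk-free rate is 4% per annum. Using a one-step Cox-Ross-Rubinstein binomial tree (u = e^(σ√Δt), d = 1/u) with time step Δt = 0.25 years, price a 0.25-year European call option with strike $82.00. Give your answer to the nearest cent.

$0.66

CRR parameters: u = e^(σ√Δt) = e^(0.5·√0.25) = 1.2840, d = 1/u = 0.7788
Per-period rate: rΔt = 0.04·0.25 = 0.01, so R = e^0.01 = 1.0101
Risk-neutral probability p = (e^0.01 − 0.7788)/(1.2840 − 0.7788) = 0.2312/0.5052 = 0.4577
Terminal stock prices: S_u = 83.46, S_d = 50.62
Terminal payoffs (S − K): max(1.462, 0) = 1.462, max(-31.38, 0) = 0
Node 0 (S = 65): V_0 = e^(−0.01)·[0.4577·1.4617 + 0.5423·0.0000] = 0.6624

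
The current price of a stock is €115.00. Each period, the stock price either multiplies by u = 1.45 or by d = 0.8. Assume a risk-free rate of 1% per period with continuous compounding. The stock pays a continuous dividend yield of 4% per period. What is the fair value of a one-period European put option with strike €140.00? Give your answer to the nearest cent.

€35.06

Per-period risk-free factor R = e^0.01 = 1.0101; dividend-adjusted growth = e^(0.01−0.04) = 0.9704.
Risk-neutral probability p = (0.9704 − 0.8)/(1.45 − 0.8) = 0.1704/0.6500 = 0.2622
Terminal stock prices: S_u = 166.8, S_d = 92
Terminal payoffs (K − S): max(-26.75, 0) = 0, max(48, 0) = 48
Node 0 (S = 115): V_0 = e^(−0.01)·[0.2622·0.0000 + 0.7378·48.0000] = 35.0609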